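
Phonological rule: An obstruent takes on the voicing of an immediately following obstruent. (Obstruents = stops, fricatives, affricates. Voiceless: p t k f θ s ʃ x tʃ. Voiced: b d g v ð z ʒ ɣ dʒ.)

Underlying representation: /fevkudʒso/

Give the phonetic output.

[fefkutʃso]

/v/ before /k/ (voiceless) → [f]
/dʒ/ before /s/ (voiceless) → [tʃ]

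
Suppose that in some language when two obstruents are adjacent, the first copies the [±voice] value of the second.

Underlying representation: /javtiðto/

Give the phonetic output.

[jaftiθto]

/v/ before /t/ (voiceless) → [f]
/ð/ before /t/ (voiceless) → [θ]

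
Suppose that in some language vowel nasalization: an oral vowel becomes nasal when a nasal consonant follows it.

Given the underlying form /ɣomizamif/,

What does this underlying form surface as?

/o/ before nasal /m/ → [õ]
/a/ before nasal /m/ → [ã]

[ɣõmizãmif]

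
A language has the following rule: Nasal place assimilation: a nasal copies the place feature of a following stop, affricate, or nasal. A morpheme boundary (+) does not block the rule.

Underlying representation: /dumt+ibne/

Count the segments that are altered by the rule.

/m/ before /t/ (alveolar) → [n]
1 segment changes.

1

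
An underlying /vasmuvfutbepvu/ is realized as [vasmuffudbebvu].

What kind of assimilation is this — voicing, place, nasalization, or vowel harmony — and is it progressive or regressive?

/v/→[f] /t/→[d] /p/→[b].
Each target copies a feature from the following segment, so the direction is regressive.

voicing assimilation, regressive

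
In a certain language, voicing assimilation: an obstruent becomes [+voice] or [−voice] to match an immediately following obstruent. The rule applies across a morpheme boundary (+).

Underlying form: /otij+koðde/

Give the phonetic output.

no segment meets the rule's conditions; no change.

[otij+koðde]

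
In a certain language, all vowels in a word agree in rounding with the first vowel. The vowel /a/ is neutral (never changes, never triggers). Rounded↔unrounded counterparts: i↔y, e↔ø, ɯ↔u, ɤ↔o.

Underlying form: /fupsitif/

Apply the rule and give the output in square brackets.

/i/ harmonizes with /u/ ([+round]) → [y]
/i/ harmonizes with /u/ ([+round]) → [y]

[fupsytyf]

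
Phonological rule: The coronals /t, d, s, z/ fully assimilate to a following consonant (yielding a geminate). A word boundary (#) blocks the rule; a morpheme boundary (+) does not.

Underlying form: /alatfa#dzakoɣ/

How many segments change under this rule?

/t/ before /f/ → [f] (total assimilation)
/d/ before /z/ → [z] (total assimilation)
2 segments change.

2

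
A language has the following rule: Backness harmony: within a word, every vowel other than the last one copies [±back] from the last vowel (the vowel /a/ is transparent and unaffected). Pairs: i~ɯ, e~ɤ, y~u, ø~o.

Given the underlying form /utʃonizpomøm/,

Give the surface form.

/u/ harmonizes with /ø/ ([-back]) → [y]
/o/ harmonizes with /ø/ ([-back]) → [ø]
/o/ harmonizes with /ø/ ([-back]) → [ø]

[ytʃønizpømøm]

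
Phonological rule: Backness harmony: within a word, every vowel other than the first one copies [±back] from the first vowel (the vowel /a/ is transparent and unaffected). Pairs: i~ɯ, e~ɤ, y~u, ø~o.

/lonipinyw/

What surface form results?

/i/ harmonizes with /o/ ([+back]) → [ɯ]
/i/ harmonizes with /o/ ([+back]) → [ɯ]
/y/ harmonizes with /o/ ([+back]) → [u]

[lonɯpɯnuw]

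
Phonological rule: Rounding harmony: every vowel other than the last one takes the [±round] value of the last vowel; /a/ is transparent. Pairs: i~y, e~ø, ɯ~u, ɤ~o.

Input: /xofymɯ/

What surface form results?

[xɤfimɯ]

/o/ harmonizes with /ɯ/ ([-round]) → [ɤ]
/y/ harmonizes with /ɯ/ ([-round]) → [i]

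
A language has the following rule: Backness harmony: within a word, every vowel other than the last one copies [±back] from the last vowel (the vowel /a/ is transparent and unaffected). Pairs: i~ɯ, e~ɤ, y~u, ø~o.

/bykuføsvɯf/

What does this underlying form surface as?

/y/ harmonizes with /ɯ/ ([+back]) → [u]
/ø/ harmonizes with /ɯ/ ([+back]) → [o]

[bukufosvɯf]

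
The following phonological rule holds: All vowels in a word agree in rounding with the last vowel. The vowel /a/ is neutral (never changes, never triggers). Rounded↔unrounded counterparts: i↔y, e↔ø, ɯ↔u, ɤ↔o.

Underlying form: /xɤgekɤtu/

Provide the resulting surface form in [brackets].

[xogøkotu]

/ɤ/ harmonizes with /u/ ([+round]) → [o]
/e/ harmonizes with /u/ ([+round]) → [ø]
/ɤ/ harmonizes with /u/ ([+round]) → [o]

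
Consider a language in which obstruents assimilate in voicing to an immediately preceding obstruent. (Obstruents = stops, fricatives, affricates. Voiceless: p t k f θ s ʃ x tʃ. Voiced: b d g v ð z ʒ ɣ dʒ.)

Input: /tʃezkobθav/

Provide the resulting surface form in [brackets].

/k/ after /z/ (voiced) → [g]
/θ/ after /b/ (voiced) → [ð]

[tʃezgobðav]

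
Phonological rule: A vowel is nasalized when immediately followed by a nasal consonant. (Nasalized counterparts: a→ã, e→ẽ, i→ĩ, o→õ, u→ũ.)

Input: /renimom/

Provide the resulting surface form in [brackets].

[rẽnĩmõm]

/e/ before nasal /n/ → [ẽ]
/i/ before nasal /m/ → [ĩ]
/o/ before nasal /m/ → [õ]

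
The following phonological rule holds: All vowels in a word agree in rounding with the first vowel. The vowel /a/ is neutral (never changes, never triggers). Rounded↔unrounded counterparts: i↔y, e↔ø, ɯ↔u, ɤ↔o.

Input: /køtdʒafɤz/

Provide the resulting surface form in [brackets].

[køtdʒafoz]

/ɤ/ harmonizes with /ø/ ([+round]) → [o]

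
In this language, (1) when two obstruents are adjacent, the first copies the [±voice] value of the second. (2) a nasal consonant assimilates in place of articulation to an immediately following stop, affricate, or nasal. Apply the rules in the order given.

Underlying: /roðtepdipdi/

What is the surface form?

[roθtebdibdi]

Rule 1: /ð/ before /t/ (voiceless) → [θ]
Rule 1: /p/ before /d/ (voiced) → [b]
Rule 1: /p/ before /d/ (voiced) → [b]
After rule 1: roθtebdibdi
Rule 2: no segment meets the rule's conditions; no change.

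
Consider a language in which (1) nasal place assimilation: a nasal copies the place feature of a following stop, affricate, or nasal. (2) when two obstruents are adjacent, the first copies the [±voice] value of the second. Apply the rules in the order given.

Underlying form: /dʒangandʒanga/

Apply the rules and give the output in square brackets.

[dʒaŋgaɲdʒaŋga]

Rule 1: /n/ before /g/ (velar) → [ŋ]
Rule 1: /n/ before /dʒ/ (palatal) → [ɲ]
Rule 1: /n/ before /g/ (velar) → [ŋ]
After rule 1: dʒaŋgaɲdʒaŋga
Rule 2: no segment meets the rule's conditions; no change.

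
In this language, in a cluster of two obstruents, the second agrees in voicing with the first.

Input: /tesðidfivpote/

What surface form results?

/ð/ after /s/ (voiceless) → [θ]
/f/ after /d/ (voiced) → [v]
/p/ after /v/ (voiced) → [b]

[tesθidvivbote]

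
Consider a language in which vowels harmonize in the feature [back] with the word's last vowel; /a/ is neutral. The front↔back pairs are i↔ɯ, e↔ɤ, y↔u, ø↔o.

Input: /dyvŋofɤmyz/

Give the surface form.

/o/ harmonizes with /y/ ([-back]) → [ø]
/ɤ/ harmonizes with /y/ ([-back]) → [e]

[dyvŋøfemyz]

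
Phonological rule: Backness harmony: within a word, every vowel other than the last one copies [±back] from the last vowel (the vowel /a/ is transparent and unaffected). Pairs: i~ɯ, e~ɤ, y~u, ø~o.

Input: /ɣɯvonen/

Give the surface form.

/ɯ/ harmonizes with /e/ ([-back]) → [i]
/o/ harmonizes with /e/ ([-back]) → [ø]

[ɣivønen]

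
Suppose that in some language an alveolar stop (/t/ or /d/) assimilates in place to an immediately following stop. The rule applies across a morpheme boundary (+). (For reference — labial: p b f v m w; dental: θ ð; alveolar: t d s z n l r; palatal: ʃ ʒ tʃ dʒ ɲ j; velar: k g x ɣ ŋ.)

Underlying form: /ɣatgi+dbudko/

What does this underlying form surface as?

[ɣakgi+bbugko]

/t/ before /g/ (velar) → [k]
/d/ before /b/ (labial) → [b]
/d/ before /k/ (velar) → [g]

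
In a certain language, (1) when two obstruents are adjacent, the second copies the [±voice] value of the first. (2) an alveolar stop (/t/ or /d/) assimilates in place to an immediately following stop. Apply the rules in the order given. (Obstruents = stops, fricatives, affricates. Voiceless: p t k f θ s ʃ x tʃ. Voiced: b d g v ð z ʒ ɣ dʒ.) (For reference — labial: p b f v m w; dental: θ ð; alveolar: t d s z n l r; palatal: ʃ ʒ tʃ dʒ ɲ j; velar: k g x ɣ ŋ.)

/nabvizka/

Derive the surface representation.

Rule 1: /k/ after /z/ (voiced) → [g]
After rule 1: nabvizga
Rule 2: no segment meets the rule's conditions; no change.

[nabvizga]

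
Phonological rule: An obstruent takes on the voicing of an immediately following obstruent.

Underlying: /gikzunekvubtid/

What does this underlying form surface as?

[gigzunegvuptid]

/k/ before /z/ (voiced) → [g]
/k/ before /v/ (voiced) → [g]
/b/ before /t/ (voiceless) → [p]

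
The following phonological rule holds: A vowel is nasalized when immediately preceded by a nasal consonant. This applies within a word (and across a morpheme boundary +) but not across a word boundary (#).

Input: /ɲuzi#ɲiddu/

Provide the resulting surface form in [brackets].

[ɲũzi#ɲĩddu]

/u/ after nasal /ɲ/ → [ũ]
/i/ after nasal /ɲ/ → [ĩ]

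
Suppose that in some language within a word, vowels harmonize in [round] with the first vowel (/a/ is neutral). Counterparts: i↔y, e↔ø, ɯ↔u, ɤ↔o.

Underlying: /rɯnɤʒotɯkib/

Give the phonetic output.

[rɯnɤʒɤtɯkib]

/o/ harmonizes with /ɯ/ ([-round]) → [ɤ]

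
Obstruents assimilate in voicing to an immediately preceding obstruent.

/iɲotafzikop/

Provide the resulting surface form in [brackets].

/z/ after /f/ (voiceless) → [s]

[iɲotafsikop]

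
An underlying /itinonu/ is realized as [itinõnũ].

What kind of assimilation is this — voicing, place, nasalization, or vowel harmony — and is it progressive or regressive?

nasalization, progressive

/o/→[õ] /u/→[ũ].
Each target copies a feature from the preceding segment, so the direction is progressive.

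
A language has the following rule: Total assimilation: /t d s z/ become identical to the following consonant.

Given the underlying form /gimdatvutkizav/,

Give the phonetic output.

/t/ before /v/ → [v] (total assimilation)
/t/ before /k/ → [k] (total assimilation)

[gimdavvukkizav]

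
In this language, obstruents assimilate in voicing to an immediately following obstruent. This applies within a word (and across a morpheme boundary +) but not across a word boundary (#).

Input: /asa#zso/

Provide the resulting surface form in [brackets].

/z/ before /s/ (voiceless) → [s]

[asa#sso]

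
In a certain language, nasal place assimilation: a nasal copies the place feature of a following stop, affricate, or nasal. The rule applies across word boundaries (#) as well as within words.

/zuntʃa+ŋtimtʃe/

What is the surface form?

[zuɲtʃa+ntiɲtʃe]

/n/ before /tʃ/ (palatal) → [ɲ]
/ŋ/ before /t/ (alveolar) → [n]
/m/ before /tʃ/ (palatal) → [ɲ]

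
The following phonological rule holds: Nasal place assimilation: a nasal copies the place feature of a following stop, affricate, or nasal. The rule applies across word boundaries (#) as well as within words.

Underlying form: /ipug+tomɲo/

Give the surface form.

[ipug+toɲɲo]

/m/ before /ɲ/ (palatal) → [ɲ]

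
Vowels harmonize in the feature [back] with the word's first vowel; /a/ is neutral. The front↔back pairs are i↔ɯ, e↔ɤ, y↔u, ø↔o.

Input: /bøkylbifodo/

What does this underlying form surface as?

/o/ harmonizes with /ø/ ([-back]) → [ø]
/o/ harmonizes with /ø/ ([-back]) → [ø]

[bøkylbifødø]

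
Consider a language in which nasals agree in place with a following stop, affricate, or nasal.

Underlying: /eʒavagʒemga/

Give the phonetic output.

[eʒavagʒeŋga]

/m/ before /g/ (velar) → [ŋ]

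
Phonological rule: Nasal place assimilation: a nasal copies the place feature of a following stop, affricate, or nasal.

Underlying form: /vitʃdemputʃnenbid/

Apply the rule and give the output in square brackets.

/n/ before /b/ (labial) → [m]

[vitʃdemputʃnembid]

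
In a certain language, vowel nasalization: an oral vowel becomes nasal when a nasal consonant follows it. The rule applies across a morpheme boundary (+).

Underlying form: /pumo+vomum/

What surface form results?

/u/ before nasal /m/ → [ũ]
/o/ before nasal /m/ → [õ]
/u/ before nasal /m/ → [ũ]

[pũmo+võmũm]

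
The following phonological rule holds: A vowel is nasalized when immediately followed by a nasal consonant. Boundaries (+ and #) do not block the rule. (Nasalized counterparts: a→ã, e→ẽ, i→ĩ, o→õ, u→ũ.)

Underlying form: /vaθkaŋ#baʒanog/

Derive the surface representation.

/a/ before nasal /ŋ/ → [ã]
/a/ before nasal /n/ → [ã]

[vaθkãŋ#baʒãnog]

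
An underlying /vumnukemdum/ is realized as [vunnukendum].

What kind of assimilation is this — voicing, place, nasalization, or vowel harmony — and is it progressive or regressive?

/m/→[n] /m/→[n].
Each target copies a feature from the following segment, so the direction is regressive.

place assimilation, regressive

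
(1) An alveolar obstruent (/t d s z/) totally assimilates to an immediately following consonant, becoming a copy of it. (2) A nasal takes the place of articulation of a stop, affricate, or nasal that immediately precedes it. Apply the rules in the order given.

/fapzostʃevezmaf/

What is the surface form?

[fapzotʃtʃevemmaf]

Rule 1: /s/ before /tʃ/ → [tʃ] (total assimilation)
Rule 1: /z/ before /m/ → [m] (total assimilation)
After rule 1: fapzotʃtʃevemmaf
Rule 2: no segment meets the rule's conditions; no change.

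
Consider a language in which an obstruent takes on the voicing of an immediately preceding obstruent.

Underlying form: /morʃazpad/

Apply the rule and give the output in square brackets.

/p/ after /z/ (voiced) → [b]

[morʃazbad]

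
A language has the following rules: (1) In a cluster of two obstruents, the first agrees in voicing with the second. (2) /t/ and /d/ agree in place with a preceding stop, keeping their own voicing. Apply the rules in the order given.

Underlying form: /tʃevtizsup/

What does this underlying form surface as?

Rule 1: /v/ before /t/ (voiceless) → [f]
Rule 1: /z/ before /s/ (voiceless) → [s]
After rule 1: tʃeftissup
Rule 2: no segment meets the rule's conditions; no change.

[tʃeftissup]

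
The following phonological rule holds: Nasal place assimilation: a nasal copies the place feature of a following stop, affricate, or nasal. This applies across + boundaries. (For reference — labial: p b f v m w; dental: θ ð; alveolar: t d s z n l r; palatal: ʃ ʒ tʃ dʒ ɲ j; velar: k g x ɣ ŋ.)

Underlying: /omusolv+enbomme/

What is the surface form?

[omusolv+embomme]

/n/ before /b/ (labial) → [m]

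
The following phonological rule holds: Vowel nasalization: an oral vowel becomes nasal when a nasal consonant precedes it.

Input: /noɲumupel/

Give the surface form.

/o/ after nasal /n/ → [õ]
/u/ after nasal /ɲ/ → [ũ]
/u/ after nasal /m/ → [ũ]

[nõɲũmũpel]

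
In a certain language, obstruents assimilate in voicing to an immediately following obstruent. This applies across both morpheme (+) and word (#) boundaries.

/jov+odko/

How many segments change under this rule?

1

/d/ before /k/ (voiceless) → [t]
1 segment changes.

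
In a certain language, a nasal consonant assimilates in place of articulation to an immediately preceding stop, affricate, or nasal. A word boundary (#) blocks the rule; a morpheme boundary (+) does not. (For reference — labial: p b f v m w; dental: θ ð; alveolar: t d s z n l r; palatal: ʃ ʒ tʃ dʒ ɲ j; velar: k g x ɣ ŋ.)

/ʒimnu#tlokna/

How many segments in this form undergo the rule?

2

/n/ after /m/ (labial) → [m]
/n/ after /k/ (velar) → [ŋ]
2 segments change.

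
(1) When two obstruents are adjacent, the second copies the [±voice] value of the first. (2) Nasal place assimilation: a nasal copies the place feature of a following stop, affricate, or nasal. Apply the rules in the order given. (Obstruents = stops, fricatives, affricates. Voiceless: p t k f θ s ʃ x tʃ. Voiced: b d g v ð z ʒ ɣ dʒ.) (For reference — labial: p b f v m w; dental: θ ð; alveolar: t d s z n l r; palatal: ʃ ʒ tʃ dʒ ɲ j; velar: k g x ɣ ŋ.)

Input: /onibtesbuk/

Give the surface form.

Rule 1: /t/ after /b/ (voiced) → [d]
Rule 1: /b/ after /s/ (voiceless) → [p]
After rule 1: onibdespuk
Rule 2: no segment meets the rule's conditions; no change.

[onibdespuk]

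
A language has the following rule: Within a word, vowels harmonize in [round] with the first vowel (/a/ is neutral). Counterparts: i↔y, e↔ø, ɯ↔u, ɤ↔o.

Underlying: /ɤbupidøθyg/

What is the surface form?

[ɤbɯpideθig]

/u/ harmonizes with /ɤ/ ([-round]) → [ɯ]
/ø/ harmonizes with /ɤ/ ([-round]) → [e]
/y/ harmonizes with /ɤ/ ([-round]) → [i]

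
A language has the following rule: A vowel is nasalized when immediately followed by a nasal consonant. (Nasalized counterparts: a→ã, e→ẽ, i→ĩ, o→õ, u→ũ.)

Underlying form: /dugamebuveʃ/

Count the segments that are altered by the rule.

/a/ before nasal /m/ → [ã]
1 segment changes.

1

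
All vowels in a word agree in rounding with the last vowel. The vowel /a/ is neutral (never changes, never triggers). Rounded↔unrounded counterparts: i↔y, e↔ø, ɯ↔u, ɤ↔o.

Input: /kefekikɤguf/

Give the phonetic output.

/e/ harmonizes with /u/ ([+round]) → [ø]
/e/ harmonizes with /u/ ([+round]) → [ø]
/i/ harmonizes with /u/ ([+round]) → [y]
/ɤ/ harmonizes with /u/ ([+round]) → [o]

[køføkykoguf]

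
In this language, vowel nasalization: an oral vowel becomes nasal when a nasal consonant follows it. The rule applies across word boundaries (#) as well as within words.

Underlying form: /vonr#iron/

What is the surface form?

/o/ before nasal /n/ → [õ]
/o/ before nasal /n/ → [õ]

[võnr#irõn]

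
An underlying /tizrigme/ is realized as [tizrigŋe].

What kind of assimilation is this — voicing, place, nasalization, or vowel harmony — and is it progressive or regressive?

place assimilation, progressive

/m/→[ŋ].
Each target copies a feature from the preceding segment, so the direction is progressive.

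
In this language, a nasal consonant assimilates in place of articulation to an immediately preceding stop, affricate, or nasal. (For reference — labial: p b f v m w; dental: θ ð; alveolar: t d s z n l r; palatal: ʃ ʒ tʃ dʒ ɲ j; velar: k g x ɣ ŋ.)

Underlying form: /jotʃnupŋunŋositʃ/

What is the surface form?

/n/ after /tʃ/ (palatal) → [ɲ]
/ŋ/ after /p/ (labial) → [m]
/ŋ/ after /n/ (alveolar) → [n]

[jotʃɲupmunnositʃ]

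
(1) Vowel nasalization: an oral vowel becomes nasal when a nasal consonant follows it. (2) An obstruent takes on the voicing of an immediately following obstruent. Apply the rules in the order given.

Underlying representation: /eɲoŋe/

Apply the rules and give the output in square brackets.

[ẽɲõŋe]

Rule 1: /e/ before nasal /ɲ/ → [ẽ]
Rule 1: /o/ before nasal /ŋ/ → [õ]
After rule 1: ẽɲõŋe
Rule 2: no segment meets the rule's conditions; no change.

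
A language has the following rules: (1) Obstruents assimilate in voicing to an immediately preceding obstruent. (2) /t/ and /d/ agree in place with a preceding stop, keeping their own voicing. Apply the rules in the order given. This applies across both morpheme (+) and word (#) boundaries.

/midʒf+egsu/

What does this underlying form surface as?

[midʒv+egzu]

Rule 1: /f/ after /dʒ/ (voiced) → [v]
Rule 1: /s/ after /g/ (voiced) → [z]
After rule 1: midʒv+egzu
Rule 2: no segment meets the rule's conditions; no change.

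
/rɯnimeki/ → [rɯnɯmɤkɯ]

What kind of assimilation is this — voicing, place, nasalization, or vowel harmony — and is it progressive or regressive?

vowel harmony, progressive

/i/→[ɯ] /e/→[ɤ] /i/→[ɯ].
Vowels agree with the first vowel, so the harmony is progressive.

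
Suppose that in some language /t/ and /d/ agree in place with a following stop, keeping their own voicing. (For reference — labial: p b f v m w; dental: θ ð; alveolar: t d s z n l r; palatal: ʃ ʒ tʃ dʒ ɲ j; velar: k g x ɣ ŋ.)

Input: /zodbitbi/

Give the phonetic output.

[zobbipbi]

/d/ before /b/ (labial) → [b]
/t/ before /b/ (labial) → [p]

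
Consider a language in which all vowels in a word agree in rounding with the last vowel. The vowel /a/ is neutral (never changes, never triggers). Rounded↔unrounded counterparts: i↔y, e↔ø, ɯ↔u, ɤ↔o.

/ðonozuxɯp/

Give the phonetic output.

/o/ harmonizes with /ɯ/ ([-round]) → [ɤ]
/o/ harmonizes with /ɯ/ ([-round]) → [ɤ]
/u/ harmonizes with /ɯ/ ([-round]) → [ɯ]

[ðɤnɤzɯxɯp]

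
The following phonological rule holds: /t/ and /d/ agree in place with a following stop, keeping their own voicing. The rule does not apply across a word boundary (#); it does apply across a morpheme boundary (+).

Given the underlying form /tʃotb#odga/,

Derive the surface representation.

[tʃopb#ogga]

/t/ before /b/ (labial) → [p]
/d/ before /g/ (velar) → [g]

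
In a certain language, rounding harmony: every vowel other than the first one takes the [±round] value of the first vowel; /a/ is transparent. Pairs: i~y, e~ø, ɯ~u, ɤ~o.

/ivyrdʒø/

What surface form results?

[ivirdʒe]

/y/ harmonizes with /i/ ([-round]) → [i]
/ø/ harmonizes with /i/ ([-round]) → [e]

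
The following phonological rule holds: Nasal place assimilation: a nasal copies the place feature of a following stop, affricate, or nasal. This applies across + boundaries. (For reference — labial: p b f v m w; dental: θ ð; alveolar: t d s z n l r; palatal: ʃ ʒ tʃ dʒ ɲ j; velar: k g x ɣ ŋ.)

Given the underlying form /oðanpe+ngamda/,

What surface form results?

[oðampe+ŋganda]

/n/ before /p/ (labial) → [m]
/n/ before /g/ (velar) → [ŋ]
/m/ before /d/ (alveolar) → [n]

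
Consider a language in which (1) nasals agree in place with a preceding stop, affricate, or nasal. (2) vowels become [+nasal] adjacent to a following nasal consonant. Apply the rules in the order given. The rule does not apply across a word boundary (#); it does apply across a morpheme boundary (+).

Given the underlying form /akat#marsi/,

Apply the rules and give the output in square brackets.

Rule 1: no segment meets the rule's conditions; no change.
After rule 1: akat#marsi
Rule 2: no segment meets the rule's conditions; no change.

[akat#marsi]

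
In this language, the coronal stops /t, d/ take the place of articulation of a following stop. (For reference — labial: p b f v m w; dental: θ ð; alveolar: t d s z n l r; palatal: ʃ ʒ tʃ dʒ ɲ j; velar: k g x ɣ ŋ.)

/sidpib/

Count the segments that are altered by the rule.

/d/ before /p/ (labial) → [b]
1 segment changes.

1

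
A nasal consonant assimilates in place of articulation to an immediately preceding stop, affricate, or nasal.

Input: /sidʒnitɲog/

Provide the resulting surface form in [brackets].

/n/ after /dʒ/ (palatal) → [ɲ]
/ɲ/ after /t/ (alveolar) → [n]

[sidʒɲitnog]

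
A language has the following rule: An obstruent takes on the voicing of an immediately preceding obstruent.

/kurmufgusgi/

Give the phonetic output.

[kurmufkuski]

/g/ after /f/ (voiceless) → [k]
/g/ after /s/ (voiceless) → [k]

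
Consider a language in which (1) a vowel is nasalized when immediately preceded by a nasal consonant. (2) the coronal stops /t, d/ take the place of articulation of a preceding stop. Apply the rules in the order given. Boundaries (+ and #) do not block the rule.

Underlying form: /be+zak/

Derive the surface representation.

[be+zak]

Rule 1: no segment meets the rule's conditions; no change.
After rule 1: be+zak
Rule 2: no segment meets the rule's conditions; no change.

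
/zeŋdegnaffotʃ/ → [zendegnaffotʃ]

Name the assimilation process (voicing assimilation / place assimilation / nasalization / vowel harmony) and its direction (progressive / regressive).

/ŋ/→[n].
Each target copies a feature from the following segment, so the direction is regressive.

place assimilation, regressive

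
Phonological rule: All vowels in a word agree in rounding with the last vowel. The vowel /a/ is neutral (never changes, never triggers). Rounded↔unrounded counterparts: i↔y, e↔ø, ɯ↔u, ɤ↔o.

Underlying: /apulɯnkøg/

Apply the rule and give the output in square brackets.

/ɯ/ harmonizes with /ø/ ([+round]) → [u]

[apulunkøg]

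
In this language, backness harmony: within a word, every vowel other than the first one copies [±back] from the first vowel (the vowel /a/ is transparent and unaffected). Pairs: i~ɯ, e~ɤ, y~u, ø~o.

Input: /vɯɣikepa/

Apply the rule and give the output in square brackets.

/i/ harmonizes with /ɯ/ ([+back]) → [ɯ]
/e/ harmonizes with /ɯ/ ([+back]) → [ɤ]

[vɯɣɯkɤpa]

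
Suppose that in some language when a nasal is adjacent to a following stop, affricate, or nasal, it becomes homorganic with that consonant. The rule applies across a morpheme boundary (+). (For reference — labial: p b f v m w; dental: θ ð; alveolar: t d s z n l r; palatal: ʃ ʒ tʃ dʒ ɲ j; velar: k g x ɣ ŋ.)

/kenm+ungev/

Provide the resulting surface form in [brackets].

/n/ before /m/ (labial) → [m]
/n/ before /g/ (velar) → [ŋ]

[kemm+uŋgev]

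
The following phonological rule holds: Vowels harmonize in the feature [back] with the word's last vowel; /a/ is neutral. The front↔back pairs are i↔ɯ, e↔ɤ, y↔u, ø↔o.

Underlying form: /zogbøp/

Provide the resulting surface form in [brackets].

/o/ harmonizes with /ø/ ([-back]) → [ø]

[zøgbøp]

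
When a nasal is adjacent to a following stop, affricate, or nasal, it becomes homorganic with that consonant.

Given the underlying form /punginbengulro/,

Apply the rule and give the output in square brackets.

[puŋgimbeŋgulro]

/n/ before /g/ (velar) → [ŋ]
/n/ before /b/ (labial) → [m]
/n/ before /g/ (velar) → [ŋ]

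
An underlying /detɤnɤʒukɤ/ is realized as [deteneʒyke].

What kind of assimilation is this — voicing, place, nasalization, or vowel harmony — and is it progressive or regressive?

vowel harmony, progressive

/ɤ/→[e] /ɤ/→[e] /u/→[y] /ɤ/→[e].
Vowels agree with the first vowel, so the harmony is progressive.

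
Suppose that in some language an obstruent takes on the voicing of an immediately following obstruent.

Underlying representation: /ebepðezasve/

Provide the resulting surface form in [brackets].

[ebebðezazve]

/p/ before /ð/ (voiced) → [b]
/s/ before /v/ (voiced) → [z]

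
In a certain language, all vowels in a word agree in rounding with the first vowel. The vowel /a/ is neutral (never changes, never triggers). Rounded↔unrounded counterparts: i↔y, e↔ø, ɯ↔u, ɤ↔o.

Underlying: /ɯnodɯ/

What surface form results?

/o/ harmonizes with /ɯ/ ([-round]) → [ɤ]

[ɯnɤdɯ]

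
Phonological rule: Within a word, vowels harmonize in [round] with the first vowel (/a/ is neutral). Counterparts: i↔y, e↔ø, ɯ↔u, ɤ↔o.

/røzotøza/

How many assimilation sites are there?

0

No segment meets the rule's conditions.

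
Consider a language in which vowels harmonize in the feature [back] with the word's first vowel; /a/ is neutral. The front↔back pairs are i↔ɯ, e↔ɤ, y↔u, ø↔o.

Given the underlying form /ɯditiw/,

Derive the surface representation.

[ɯdɯtɯw]

/i/ harmonizes with /ɯ/ ([+back]) → [ɯ]
/i/ harmonizes with /ɯ/ ([+back]) → [ɯ]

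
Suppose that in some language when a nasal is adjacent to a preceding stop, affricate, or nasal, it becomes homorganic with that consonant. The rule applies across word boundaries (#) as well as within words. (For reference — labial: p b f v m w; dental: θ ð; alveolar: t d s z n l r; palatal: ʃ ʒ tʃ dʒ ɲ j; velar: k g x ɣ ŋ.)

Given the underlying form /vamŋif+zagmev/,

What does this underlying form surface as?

/ŋ/ after /m/ (labial) → [m]
/m/ after /g/ (velar) → [ŋ]

[vammif+zagŋev]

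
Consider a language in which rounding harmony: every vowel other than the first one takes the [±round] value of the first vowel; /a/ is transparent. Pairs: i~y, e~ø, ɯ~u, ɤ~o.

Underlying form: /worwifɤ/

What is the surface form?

/i/ harmonizes with /o/ ([+round]) → [y]
/ɤ/ harmonizes with /o/ ([+round]) → [o]

[worwyfo]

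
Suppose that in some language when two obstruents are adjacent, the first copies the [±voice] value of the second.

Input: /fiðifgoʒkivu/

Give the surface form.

/f/ before /g/ (voiced) → [v]
/ʒ/ before /k/ (voiceless) → [ʃ]

[fiðivgoʃkivu]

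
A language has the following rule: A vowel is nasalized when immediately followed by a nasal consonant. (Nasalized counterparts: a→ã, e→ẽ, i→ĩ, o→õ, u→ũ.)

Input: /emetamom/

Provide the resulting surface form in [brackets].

/e/ before nasal /m/ → [ẽ]
/a/ before nasal /m/ → [ã]
/o/ before nasal /m/ → [õ]

[ẽmetãmõm]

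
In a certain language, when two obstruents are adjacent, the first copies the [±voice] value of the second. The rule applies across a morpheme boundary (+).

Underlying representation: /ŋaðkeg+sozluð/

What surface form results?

/ð/ before /k/ (voiceless) → [θ]
/g/ before /s/ (voiceless) → [k]

[ŋaθkek+sozluð]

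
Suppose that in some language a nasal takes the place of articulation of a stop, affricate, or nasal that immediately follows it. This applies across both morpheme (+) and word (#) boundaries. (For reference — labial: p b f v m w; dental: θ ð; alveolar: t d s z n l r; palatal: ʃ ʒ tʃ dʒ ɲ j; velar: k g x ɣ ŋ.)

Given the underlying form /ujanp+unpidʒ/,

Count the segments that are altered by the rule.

/n/ before /p/ (labial) → [m]
/n/ before /p/ (labial) → [m]
2 segments change.

2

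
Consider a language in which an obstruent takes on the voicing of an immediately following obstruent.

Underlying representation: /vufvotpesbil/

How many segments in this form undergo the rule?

/f/ before /v/ (voiced) → [v]
/s/ before /b/ (voiced) → [z]
2 segments change.

2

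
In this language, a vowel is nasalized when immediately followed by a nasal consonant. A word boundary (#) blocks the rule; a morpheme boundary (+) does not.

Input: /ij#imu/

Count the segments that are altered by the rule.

/i/ before nasal /m/ → [ĩ]
1 segment changes.

1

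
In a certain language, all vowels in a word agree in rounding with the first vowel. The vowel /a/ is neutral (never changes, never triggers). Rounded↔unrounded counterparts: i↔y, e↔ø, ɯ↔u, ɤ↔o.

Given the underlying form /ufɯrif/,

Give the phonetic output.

[ufuryf]

/ɯ/ harmonizes with /u/ ([+round]) → [u]
/i/ harmonizes with /u/ ([+round]) → [y]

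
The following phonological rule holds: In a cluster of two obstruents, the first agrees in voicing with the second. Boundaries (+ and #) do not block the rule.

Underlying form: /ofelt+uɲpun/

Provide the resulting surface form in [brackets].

no segment meets the rule's conditions; no change.

[ofelt+uɲpun]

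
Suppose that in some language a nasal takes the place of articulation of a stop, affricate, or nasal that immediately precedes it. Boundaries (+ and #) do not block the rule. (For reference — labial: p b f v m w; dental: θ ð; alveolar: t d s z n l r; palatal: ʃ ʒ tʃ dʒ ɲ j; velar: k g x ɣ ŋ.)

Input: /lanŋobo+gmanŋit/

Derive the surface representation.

/ŋ/ after /n/ (alveolar) → [n]
/m/ after /g/ (velar) → [ŋ]
/ŋ/ after /n/ (alveolar) → [n]

[lannobo+gŋannit]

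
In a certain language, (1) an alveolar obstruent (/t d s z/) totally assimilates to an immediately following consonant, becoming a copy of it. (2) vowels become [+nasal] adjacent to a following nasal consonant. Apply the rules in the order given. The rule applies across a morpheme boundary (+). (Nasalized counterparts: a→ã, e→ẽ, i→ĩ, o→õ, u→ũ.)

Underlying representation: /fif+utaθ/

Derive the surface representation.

Rule 1: no segment meets the rule's conditions; no change.
After rule 1: fif+utaθ
Rule 2: no segment meets the rule's conditions; no change.

[fif+utaθ]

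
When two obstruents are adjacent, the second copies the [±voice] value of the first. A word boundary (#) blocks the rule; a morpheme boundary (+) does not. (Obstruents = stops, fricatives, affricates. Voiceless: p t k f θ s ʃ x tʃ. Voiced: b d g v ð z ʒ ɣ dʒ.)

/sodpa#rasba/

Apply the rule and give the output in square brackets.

/p/ after /d/ (voiced) → [b]
/b/ after /s/ (voiceless) → [p]

[sodba#raspa]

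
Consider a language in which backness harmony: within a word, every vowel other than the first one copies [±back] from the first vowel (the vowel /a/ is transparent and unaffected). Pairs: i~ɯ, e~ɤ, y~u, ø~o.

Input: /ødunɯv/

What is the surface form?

/u/ harmonizes with /ø/ ([-back]) → [y]
/ɯ/ harmonizes with /ø/ ([-back]) → [i]

[ødyniv]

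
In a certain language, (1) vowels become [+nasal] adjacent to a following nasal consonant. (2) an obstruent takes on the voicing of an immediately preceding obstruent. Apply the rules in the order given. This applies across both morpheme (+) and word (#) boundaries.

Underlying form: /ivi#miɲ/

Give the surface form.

[ivĩ#mĩɲ]

Rule 1: /i/ before nasal /m/ → [ĩ]
Rule 1: /i/ before nasal /ɲ/ → [ĩ]
After rule 1: ivĩ#mĩɲ
Rule 2: no segment meets the rule's conditions; no change.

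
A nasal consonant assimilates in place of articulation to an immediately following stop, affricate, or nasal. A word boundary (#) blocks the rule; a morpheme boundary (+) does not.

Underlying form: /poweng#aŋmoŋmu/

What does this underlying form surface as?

/n/ before /g/ (velar) → [ŋ]
/ŋ/ before /m/ (labial) → [m]
/ŋ/ before /m/ (labial) → [m]

[poweŋg#ammommu]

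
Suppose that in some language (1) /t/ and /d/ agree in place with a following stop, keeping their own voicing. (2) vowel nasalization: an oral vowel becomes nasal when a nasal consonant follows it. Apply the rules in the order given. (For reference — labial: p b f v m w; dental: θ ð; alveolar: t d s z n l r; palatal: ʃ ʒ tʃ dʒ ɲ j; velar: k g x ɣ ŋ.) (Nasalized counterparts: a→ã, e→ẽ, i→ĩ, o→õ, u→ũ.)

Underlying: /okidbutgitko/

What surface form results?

Rule 1: /d/ before /b/ (labial) → [b]
Rule 1: /t/ before /g/ (velar) → [k]
Rule 1: /t/ before /k/ (velar) → [k]
After rule 1: okibbukgikko
Rule 2: no segment meets the rule's conditions; no change.

[okibbukgikko]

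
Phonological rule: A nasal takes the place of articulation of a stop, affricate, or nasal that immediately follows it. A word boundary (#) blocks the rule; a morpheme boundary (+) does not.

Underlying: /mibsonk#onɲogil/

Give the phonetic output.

/n/ before /k/ (velar) → [ŋ]
/n/ before /ɲ/ (palatal) → [ɲ]

[mibsoŋk#oɲɲogil]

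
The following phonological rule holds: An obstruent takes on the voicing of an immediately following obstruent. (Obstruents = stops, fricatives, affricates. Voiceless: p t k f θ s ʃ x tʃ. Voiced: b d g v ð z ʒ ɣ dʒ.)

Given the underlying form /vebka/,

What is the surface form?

[vepka]

/b/ before /k/ (voiceless) → [p]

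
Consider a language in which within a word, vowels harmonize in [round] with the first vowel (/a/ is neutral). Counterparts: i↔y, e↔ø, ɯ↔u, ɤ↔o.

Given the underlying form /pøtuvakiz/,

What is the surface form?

[pøtuvakyz]

/i/ harmonizes with /ø/ ([+round]) → [y]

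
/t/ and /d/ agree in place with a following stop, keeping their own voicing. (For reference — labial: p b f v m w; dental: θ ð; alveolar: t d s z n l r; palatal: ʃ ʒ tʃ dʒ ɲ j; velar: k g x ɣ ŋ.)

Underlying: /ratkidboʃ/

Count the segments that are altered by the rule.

2

/t/ before /k/ (velar) → [k]
/d/ before /b/ (labial) → [b]
2 segments change.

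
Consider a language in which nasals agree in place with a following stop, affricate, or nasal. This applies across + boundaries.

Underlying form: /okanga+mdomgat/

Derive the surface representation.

[okaŋga+ndoŋgat]

/n/ before /g/ (velar) → [ŋ]
/m/ before /d/ (alveolar) → [n]
/m/ before /g/ (velar) → [ŋ]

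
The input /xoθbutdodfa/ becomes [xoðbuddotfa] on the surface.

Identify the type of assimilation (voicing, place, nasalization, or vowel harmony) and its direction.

voicing assimilation, regressive

/θ/→[ð] /t/→[d] /d/→[t].
Each target copies a feature from the following segment, so the direction is regressive.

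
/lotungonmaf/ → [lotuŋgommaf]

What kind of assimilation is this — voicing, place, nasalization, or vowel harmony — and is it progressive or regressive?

place assimilation, regressive

/n/→[ŋ] /n/→[m].
Each target copies a feature from the following segment, so the direction is regressive.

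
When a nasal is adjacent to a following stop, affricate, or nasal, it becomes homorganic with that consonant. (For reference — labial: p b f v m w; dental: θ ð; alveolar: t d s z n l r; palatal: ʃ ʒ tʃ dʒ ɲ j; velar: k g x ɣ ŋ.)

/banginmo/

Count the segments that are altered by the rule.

/n/ before /g/ (velar) → [ŋ]
/n/ before /m/ (labial) → [m]
2 segments change.

2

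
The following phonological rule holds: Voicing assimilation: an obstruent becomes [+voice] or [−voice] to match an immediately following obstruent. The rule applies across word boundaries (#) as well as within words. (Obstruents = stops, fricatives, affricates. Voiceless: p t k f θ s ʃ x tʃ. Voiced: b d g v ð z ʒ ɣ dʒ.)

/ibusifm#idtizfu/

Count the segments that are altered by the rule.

/d/ before /t/ (voiceless) → [t]
/z/ before /f/ (voiceless) → [s]
2 segments change.

2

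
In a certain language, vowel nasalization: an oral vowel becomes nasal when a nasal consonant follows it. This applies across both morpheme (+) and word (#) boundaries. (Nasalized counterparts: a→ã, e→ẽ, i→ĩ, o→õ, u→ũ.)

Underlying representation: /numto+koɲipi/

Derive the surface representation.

/u/ before nasal /m/ → [ũ]
/o/ before nasal /ɲ/ → [õ]

[nũmto+kõɲipi]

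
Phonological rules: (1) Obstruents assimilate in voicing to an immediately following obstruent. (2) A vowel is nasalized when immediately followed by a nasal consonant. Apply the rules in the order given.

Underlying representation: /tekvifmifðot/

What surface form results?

Rule 1: /k/ before /v/ (voiced) → [g]
Rule 1: /f/ before /ð/ (voiced) → [v]
After rule 1: tegvifmivðot
Rule 2: no segment meets the rule's conditions; no change.

[tegvifmivðot]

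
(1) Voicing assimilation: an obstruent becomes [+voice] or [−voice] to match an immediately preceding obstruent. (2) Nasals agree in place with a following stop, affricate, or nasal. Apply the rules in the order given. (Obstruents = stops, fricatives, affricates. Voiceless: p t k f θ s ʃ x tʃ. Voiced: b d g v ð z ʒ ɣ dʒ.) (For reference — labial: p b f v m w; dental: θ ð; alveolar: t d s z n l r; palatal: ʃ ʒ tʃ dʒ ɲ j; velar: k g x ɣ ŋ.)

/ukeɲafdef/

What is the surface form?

Rule 1: /d/ after /f/ (voiceless) → [t]
After rule 1: ukeɲaftef
Rule 2: no segment meets the rule's conditions; no change.

[ukeɲaftef]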